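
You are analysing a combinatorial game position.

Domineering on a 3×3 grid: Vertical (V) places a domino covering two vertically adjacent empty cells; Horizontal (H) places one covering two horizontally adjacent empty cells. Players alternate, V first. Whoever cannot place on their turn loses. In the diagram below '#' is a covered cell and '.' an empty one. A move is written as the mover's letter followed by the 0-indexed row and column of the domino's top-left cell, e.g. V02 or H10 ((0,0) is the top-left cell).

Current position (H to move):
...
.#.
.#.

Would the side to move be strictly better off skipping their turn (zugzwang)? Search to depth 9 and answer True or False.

zugzwang(.../.#./.#., H) = False

[.../.#./.#.] H move#1: H00:-1/##./.#./.#.*, H01:-1/.##/.#./.#.
[##./.#./.#.] V move#2: V02:+1/###/.##/.#.*, V10:+1/##./##./##., V12:+1/##./.##/.##
[###/.##/.#.] end (terminal -1, H#3); searched .../.#./.#. to 9
pass branch (V moves first from the same position):
  | [.../.#./.#.] V move#1: V00:+1/#../##./.#.*, V02:+1/..#/.##/.#., V10:+1/.../##./##., V12:+1/.../.##/.##
  | [#../##./.#.] H move#2: H01:-1/###/##./.#.*
  | [###/##./.#.] V move#3: V12:+1/###/###/.##*
  | [###/###/.##] end (terminal -1, H#4); searched .../.#./.#. to 9
H moving scores -1; H passing scores -1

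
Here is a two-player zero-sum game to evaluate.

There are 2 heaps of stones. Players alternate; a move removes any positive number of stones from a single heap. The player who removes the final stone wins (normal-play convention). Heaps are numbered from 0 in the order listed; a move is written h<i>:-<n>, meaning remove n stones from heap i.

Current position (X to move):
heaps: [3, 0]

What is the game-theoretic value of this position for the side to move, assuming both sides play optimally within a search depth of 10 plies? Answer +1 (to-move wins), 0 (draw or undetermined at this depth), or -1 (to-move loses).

value((3,0), X) = +1

[(3,0)] X move#1: h0:-1:-1/(2,0), h0:-2:-1/(1,0), h0:-3:+1/(0,0)*
[(0,0)] end (terminal -1, O#2); searched (3,0) to 10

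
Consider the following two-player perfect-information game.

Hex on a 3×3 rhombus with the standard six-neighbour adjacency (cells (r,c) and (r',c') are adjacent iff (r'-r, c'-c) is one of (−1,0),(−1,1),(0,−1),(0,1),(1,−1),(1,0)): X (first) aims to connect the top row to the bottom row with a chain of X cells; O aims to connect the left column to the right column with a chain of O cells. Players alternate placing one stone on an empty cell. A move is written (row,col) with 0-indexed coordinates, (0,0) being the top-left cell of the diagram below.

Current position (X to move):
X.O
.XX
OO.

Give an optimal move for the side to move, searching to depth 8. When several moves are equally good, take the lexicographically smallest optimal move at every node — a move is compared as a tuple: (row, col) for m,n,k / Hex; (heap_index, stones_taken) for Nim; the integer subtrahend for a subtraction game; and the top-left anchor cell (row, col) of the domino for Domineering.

p1 X@[X.O/.XX/OO.]: (0,1)[XXO/.XX/OO.]-1 (1,0)[X.O/XXX/OO.]-1 (2,2)[X.O/.XX/OOX]+1*
p2 O@[X.O/.XX/OOX]: (0,1)[XOO/.XX/OOX]-1* (1,0)[X.O/OXX/OOX]-1
p3 X@[XOO/.XX/OOX]: (1,0)[XOO/XXX/OOX]+1*
p4 O@[XOO/XXX/OOX] terminal -1; root [X.O/.XX/OO.] d8

X's best at [X.O/.XX/OO.]: (2,2)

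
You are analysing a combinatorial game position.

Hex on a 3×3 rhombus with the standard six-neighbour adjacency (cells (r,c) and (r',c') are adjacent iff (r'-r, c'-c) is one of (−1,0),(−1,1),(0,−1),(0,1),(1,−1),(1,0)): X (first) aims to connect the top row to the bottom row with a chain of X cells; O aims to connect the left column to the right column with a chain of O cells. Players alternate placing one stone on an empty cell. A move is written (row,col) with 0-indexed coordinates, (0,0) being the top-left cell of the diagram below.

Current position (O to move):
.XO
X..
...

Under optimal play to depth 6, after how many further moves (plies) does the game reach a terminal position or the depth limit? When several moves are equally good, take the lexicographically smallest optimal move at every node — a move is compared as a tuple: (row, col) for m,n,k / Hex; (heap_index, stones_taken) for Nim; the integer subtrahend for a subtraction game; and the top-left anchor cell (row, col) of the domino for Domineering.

ply 1, O at .XO/X../... | (0,0)=-1→OXO/X../...; (1,1)=-1→.XO/XO./...; (1,2)=-1→.XO/X.O/...; (2,0)=+1→.XO/X../O..*; (2,1)=-1→.XO/X../.O.; (2,2)=-1→.XO/X../..O
ply 2, X at .XO/X../O.. | (0,0)=-1→XXO/X../O..*; (1,1)=-1→.XO/XX./O..; (1,2)=-1→.XO/X.X/O..; (2,1)=-1→.XO/X../OX.; (2,2)=-1→.XO/X../O.X
ply 3, O at XXO/X../O.. | (1,1)=+1→XXO/XO./O..*; (1,2)=+1→XXO/X.O/O..; (2,1)=+1→XXO/X../OO.; (2,2)=+1→XXO/X../O.O
ply 4: XXO/XO./O.. is terminal -1 (X); from .XO/X../... depth 6

PV length from [.XO/X../...]: 3 plies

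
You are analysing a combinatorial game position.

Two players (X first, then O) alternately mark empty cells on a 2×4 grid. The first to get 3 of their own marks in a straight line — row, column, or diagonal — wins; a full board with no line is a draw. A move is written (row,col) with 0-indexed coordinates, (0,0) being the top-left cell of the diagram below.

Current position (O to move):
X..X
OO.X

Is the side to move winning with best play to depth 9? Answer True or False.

p1 O@[X..X/OO.X]: (0,1)[XO.X/OO.X]+0 (0,2)[X.OX/OO.X]+0 (1,2)[X..X/OOOX]+1*
p2 X@[X..X/OOOX] terminal -1; root [X..X/OO.X] d9

O winning at [X..X/OO.X]: True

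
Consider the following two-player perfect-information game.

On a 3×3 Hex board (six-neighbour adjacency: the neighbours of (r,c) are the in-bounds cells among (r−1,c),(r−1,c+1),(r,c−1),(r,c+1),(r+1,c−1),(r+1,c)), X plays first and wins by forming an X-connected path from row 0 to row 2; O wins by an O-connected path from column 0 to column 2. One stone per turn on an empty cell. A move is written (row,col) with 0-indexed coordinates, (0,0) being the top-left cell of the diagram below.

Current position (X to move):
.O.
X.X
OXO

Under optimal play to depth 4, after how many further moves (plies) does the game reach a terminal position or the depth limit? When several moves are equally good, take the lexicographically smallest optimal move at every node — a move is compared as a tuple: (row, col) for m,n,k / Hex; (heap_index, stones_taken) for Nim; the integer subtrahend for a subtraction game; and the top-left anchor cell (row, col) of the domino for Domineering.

[.O./X.X/OXO] X move#1: (0,0):+1/XO./X.X/OXO*, (0,2):+1/.OX/X.X/OXO, (1,1):+1/.O./XXX/OXO
[XO./X.X/OXO] O move#2: (0,2):-1/XOO/X.X/OXO*, (1,1):-1/XO./XOX/OXO
[XOO/X.X/OXO] X move#3: (1,1):+1/XOO/XXX/OXO*
[XOO/XXX/OXO] end (terminal -1, O#4); searched .O./X.X/OXO to 4

PV length from [.O./X.X/OXO]: 3 plies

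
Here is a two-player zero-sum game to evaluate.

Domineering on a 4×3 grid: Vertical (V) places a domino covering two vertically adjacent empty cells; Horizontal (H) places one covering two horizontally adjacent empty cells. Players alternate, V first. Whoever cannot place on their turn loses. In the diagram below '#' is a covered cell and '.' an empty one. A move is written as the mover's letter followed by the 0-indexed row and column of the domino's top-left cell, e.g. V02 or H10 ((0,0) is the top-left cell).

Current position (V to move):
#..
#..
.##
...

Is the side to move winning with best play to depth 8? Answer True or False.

ply 1, V at #../#../.##/... | V01=+1→##./##./.##/...*; V02=+1→#.#/#.#/.##/...; V20=-1→#../#../###/#..
ply 2, H at ##./##./.##/... | H30=-1→##./##./.##/##.*; H31=-1→##./##./.##/.##
ply 3, V at ##./##./.##/##. | V02=+1→###/###/.##/##.*
ply 4: ###/###/.##/##. is terminal -1 (H); from #../#../.##/... depth 8

V winning at [#../#../.##/...]: True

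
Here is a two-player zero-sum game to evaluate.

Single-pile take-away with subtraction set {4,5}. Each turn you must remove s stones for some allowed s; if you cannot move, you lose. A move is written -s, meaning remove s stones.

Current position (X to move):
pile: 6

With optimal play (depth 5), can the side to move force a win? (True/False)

X winning at [6]: True

[6] X move#1: -4:+1/2*, -5:+1/1
[2] end (terminal -1, O#2); searched 6 to 5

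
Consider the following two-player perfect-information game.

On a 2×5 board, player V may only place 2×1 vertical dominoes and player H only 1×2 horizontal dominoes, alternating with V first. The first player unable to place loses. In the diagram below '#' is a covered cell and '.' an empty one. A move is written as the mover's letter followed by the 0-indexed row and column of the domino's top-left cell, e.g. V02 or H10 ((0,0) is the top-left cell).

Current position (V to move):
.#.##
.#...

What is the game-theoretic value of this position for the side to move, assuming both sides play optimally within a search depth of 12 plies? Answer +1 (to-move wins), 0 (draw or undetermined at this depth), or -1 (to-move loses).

value(.#.##/.#..., V) = +1

[.#.##/.#...] V move#1: V00:-1/##.##/##..., V02:+1/.####/.##..*
[.####/.##..] H move#2: H13:-1/.####/.####*
[.####/.####] V move#3: V00:+1/#####/#####*
[#####/#####] end (terminal -1, H#4); searched .#.##/.#... to 12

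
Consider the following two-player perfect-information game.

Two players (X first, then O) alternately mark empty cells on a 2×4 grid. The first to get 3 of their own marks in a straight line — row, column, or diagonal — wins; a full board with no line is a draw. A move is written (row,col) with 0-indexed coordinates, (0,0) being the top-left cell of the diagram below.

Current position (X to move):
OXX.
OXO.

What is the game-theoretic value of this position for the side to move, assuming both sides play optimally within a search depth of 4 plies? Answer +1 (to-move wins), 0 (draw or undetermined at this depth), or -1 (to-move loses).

ply 1, X at OXX./OXO. | (0,3)=+1→OXXX/OXO.*; (1,3)=+0→OXX./OXOX
ply 2: OXXX/OXO. is terminal -1 (O); from OXX./OXO. depth 4

value(OXX./OXO., X) = +1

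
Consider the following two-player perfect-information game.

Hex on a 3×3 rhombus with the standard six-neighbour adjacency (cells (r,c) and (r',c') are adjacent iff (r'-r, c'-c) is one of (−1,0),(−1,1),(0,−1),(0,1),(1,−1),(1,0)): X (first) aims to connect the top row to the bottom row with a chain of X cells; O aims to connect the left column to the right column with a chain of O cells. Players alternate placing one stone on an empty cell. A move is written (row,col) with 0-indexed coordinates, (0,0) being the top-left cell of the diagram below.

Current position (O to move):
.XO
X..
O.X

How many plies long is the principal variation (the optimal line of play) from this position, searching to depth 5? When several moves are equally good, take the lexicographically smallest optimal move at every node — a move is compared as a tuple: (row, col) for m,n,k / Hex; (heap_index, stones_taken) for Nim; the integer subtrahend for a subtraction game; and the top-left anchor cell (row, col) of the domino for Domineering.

p1 O@[.XO/X../O.X]: (0,0)[OXO/X../O.X]-1 (1,1)[.XO/XO./O.X]+1* (1,2)[.XO/X.O/O.X]+1 (2,1)[.XO/X../OOX]+1
p2 X@[.XO/XO./O.X] terminal -1; root [.XO/X../O.X] d5

PV length from [.XO/X../O.X]: 1 ply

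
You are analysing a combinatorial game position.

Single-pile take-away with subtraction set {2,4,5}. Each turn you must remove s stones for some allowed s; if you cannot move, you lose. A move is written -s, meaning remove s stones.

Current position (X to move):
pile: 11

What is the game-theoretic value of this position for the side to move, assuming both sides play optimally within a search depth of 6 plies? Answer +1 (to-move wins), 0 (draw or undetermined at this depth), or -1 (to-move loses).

value(11, X) = +1

[11] X move#1: -2:-1/9, -4:+1/7*, -5:-1/6
[7] O move#2: -2:-1/5*, -4:-1/3, -5:-1/2
[5] X move#3: -2:-1/3, -4:+1/1*, -5:+1/0
[1] end (terminal -1, O#4); searched 11 to 6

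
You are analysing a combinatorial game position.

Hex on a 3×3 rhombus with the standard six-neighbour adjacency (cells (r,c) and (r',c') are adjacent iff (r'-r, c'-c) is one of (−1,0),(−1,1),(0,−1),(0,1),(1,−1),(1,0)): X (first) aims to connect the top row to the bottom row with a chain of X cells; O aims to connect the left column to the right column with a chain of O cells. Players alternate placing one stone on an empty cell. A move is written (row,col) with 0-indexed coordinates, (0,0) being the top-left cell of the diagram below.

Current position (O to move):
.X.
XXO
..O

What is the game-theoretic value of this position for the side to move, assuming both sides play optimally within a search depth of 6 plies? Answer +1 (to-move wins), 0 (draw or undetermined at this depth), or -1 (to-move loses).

p1 O@[.X./XXO/..O]: (0,0)[OX./XXO/..O]-1* (0,2)[.XO/XXO/..O]-1 (2,0)[.X./XXO/O.O]-1 (2,1)[.X./XXO/.OO]-1
p2 X@[OX./XXO/..O]: (0,2)[OXX/XXO/..O]+1* (2,0)[OX./XXO/X.O]+1 (2,1)[OX./XXO/.XO]+1
p3 O@[OXX/XXO/..O]: (2,0)[OXX/XXO/O.O]-1* (2,1)[OXX/XXO/.OO]-1
p4 X@[OXX/XXO/O.O]: (2,1)[OXX/XXO/OXO]+1*
p5 O@[OXX/XXO/OXO] terminal -1; root [.X./XXO/..O] d6

value(.X./XXO/..O, O) = -1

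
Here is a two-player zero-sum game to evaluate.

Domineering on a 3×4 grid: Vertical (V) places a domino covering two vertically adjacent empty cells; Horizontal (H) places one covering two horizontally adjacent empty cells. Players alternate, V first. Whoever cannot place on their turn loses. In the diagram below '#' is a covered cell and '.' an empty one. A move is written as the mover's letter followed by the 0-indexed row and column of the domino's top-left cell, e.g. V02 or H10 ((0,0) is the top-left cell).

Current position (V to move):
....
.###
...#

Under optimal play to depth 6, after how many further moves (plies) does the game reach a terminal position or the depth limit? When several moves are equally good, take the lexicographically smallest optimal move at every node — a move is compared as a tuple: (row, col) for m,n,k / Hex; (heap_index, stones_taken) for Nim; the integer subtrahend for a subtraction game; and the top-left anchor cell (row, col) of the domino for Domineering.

p1 V@[..../.###/...#]: V00[#.../####/...#]-1* V10[..../####/#..#]-1
p2 H@[#.../####/...#]: H01[###./####/...#]+1* H02[#.##/####/...#]+1 H20[#.../####/##.#]+1 H21[#.../####/.###]+1
p3 V@[###./####/...#] terminal -1; root [..../.###/...#] d6

PV length from [..../.###/...#]: 2 plies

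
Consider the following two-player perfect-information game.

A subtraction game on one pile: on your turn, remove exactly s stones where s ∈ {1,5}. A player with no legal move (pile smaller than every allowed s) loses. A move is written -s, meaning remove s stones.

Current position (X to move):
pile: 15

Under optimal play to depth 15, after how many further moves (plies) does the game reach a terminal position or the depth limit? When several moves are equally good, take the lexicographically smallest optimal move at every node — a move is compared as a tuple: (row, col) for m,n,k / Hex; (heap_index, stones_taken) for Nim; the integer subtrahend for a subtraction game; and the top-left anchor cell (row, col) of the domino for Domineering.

p1 X@[15]: -1[14]+1* -5[10]+1
p2 O@[14]: -1[13]-1* -5[9]-1
p3 X@[13]: -1[12]+1* -5[8]+1
p4 O@[12]: -1[11]-1* -5[7]-1
p5 X@[11]: -1[10]+1* -5[6]+1
p6 O@[10]: -1[9]-1* -5[5]-1
p7 X@[9]: -1[8]+1* -5[4]+1
p8 O@[8]: -1[7]-1* -5[3]-1
p9 X@[7]: -1[6]+1* -5[2]+1
p10 O@[6]: -1[5]-1* -5[1]-1
p11 X@[5]: -1[4]+1* -5[0]+1
p12 O@[4]: -1[3]-1*
p13 X@[3]: -1[2]+1*
p14 O@[2]: -1[1]-1*
p15 X@[1]: -1[0]+1*
p16 O@[0] terminal -1; root [15] d15

PV length from [15]: 15 plies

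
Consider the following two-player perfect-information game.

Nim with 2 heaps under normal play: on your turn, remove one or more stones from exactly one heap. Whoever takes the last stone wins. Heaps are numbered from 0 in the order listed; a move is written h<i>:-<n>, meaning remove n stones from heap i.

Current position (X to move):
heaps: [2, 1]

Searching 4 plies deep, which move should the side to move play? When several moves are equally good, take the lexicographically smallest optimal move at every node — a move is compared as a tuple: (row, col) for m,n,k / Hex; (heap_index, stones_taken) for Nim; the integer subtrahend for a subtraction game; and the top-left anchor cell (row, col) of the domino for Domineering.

X's best at [(2,1)]: h0:-1

ply 1, X at (2,1) | h0:-1=+1→(1,1)*; h0:-2=-1→(0,1); h1:-1=-1→(2,0)
ply 2, O at (1,1) | h0:-1=-1→(0,1)*; h1:-1=-1→(1,0)
ply 3, X at (0,1) | h1:-1=+1→(0,0)*
ply 4: (0,0) is terminal -1 (O); from (2,1) depth 4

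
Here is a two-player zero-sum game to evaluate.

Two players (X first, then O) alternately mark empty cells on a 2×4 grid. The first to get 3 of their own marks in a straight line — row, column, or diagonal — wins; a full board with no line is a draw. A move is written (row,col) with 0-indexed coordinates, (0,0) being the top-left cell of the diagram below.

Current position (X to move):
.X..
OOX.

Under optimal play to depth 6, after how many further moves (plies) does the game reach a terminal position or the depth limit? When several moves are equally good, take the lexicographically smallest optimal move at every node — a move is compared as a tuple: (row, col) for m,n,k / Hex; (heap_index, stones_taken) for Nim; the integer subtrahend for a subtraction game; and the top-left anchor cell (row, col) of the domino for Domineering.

[.X../OOX.] X move#1: (0,0):+0/XX../OOX., (0,2):+1/.XX./OOX.*, (0,3):+0/.X.X/OOX., (1,3):+0/.X../OOXX
[.XX./OOX.] O move#2: (0,0):-1/OXX./OOX.*, (0,3):-1/.XXO/OOX., (1,3):-1/.XX./OOXO
[OXX./OOX.] X move#3: (0,3):+1/OXXX/OOX.*, (1,3):+0/OXX./OOXX
[OXXX/OOX.] end (terminal -1, O#4); searched .X../OOX. to 6

PV length from [.X../OOX.]: 3 plies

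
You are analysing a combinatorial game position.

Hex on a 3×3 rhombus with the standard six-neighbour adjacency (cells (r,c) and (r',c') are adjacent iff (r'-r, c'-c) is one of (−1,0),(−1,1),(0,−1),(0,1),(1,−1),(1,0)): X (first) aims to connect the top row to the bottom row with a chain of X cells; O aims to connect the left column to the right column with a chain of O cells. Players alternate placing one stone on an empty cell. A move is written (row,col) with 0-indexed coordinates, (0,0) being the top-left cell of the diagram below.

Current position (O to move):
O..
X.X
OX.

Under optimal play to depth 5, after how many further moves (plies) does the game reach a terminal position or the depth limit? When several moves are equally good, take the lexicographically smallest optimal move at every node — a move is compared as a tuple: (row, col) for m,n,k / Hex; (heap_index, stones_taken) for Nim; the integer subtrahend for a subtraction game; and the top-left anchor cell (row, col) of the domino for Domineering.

p1 O@[O../X.X/OX.]: (0,1)[OO./X.X/OX.]-1 (0,2)[O.O/X.X/OX.]+1* (1,1)[O../XOX/OX.]-1 (2,2)[O../X.X/OXO]-1
p2 X@[O.O/X.X/OX.]: (0,1)[OXO/X.X/OX.]-1* (1,1)[O.O/XXX/OX.]-1 (2,2)[O.O/X.X/OXX]-1
p3 O@[OXO/X.X/OX.]: (1,1)[OXO/XOX/OX.]+1* (2,2)[OXO/X.X/OXO]-1
p4 X@[OXO/XOX/OX.] terminal -1; root [O../X.X/OX.] d5

PV length from [O../X.X/OX.]: 3 plies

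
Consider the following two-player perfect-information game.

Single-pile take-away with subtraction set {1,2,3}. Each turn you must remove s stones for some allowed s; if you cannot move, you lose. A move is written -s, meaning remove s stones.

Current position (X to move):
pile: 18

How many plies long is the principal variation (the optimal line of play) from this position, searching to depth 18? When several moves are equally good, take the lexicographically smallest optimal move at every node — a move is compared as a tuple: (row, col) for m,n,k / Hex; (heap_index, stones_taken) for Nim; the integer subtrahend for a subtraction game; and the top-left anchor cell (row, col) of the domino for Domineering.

PV length from [18]: 9 plies

ply 1, X at 18 | -1=-1→17; -2=+1→16*; -3=-1→15
ply 2, O at 16 | -1=-1→15*; -2=-1→14; -3=-1→13
ply 3, X at 15 | -1=-1→14; -2=-1→13; -3=+1→12*
ply 4, O at 12 | -1=-1→11*; -2=-1→10; -3=-1→9
ply 5, X at 11 | -1=-1→10; -2=-1→9; -3=+1→8*
ply 6, O at 8 | -1=-1→7*; -2=-1→6; -3=-1→5
ply 7, X at 7 | -1=-1→6; -2=-1→5; -3=+1→4*
ply 8, O at 4 | -1=-1→3*; -2=-1→2; -3=-1→1
ply 9, X at 3 | -1=-1→2; -2=-1→1; -3=+1→0*
ply 10: 0 is terminal -1 (O); from 18 depth 18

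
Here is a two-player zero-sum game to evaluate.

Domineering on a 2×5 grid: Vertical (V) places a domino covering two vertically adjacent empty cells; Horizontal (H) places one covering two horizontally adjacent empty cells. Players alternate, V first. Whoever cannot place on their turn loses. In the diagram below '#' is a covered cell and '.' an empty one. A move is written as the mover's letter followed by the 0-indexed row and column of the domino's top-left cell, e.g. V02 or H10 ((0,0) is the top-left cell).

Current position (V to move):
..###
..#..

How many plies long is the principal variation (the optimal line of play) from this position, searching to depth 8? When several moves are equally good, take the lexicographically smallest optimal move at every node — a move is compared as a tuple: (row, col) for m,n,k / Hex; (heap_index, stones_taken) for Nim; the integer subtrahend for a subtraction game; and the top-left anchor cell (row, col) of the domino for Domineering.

PV length from [..###/..#..]: 3 plies

p1 V@[..###/..#..]: V00[#.###/#.#..]+1* V01[.####/.##..]+1
p2 H@[#.###/#.#..]: H13[#.###/#.###]-1*
p3 V@[#.###/#.###]: V01[#####/#####]+1*
p4 H@[#####/#####] terminal -1; root [..###/..#..] d8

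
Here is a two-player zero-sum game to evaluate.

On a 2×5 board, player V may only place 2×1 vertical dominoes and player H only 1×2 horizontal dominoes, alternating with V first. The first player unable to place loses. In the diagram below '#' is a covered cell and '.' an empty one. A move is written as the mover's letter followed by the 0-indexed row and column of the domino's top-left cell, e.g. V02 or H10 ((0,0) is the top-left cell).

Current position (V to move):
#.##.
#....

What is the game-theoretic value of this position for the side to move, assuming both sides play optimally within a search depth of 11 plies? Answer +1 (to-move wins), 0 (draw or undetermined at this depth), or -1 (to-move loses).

value(#.##./#...., V) = -1

ply 1, V at #.##./#.... | V01=-1→####./##...*; V04=-1→#.###/#...#
ply 2, H at ####./##... | H12=-1→####./####.; H13=+1→####./##.##*
ply 3: ####./##.## is terminal -1 (V); from #.##./#.... depth 11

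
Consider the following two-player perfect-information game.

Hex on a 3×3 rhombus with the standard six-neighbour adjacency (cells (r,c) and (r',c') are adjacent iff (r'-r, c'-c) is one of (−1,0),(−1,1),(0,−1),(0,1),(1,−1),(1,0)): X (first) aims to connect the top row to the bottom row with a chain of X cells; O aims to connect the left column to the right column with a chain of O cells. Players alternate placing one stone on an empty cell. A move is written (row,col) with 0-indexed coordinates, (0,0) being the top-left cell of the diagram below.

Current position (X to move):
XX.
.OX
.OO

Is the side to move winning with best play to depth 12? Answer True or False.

X winning at [XX./.OX/.OO]: False

[XX./.OX/.OO] X move#1: (0,2):-1/XXX/.OX/.OO*, (1,0):-1/XX./XOX/.OO, (2,0):-1/XX./.OX/XOO
[XXX/.OX/.OO] O move#2: (1,0):+1/XXX/OOX/.OO*, (2,0):+1/XXX/.OX/OOO
[XXX/OOX/.OO] end (terminal -1, X#3); searched XX./.OX/.OO to 12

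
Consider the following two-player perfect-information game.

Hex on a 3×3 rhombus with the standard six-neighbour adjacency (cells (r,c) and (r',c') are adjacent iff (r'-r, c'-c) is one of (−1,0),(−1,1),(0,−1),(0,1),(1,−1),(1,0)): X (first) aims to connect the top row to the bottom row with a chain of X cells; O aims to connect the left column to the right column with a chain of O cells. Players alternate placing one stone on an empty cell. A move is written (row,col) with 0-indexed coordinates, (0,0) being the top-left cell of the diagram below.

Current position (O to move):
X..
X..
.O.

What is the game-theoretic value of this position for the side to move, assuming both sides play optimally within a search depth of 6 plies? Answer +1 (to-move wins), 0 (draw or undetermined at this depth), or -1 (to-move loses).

value(X../X../.O., O) = +1

ply 1, O at X../X../.O. | (0,1)=-1→XO./X../.O.; (0,2)=-1→X.O/X../.O.; (1,1)=-1→X../XO./.O.; (1,2)=-1→X../X.O/.O.; (2,0)=+1→X../X../OO.*; (2,2)=-1→X../X../.OO
ply 2, X at X../X../OO. | (0,1)=-1→XX./X../OO.*; (0,2)=-1→X.X/X../OO.; (1,1)=-1→X../XX./OO.; (1,2)=-1→X../X.X/OO.; (2,2)=-1→X../X../OOX
ply 3, O at XX./X../OO. | (0,2)=+1→XXO/X../OO.*; (1,1)=+1→XX./XO./OO.; (1,2)=+1→XX./X.O/OO.; (2,2)=+1→XX./X../OOO
ply 4, X at XXO/X../OO. | (1,1)=-1→XXO/XX./OO.*; (1,2)=-1→XXO/X.X/OO.; (2,2)=-1→XXO/X../OOX
ply 5, O at XXO/XX./OO. | (1,2)=+1→XXO/XXO/OO.*; (2,2)=+1→XXO/XX./OOO
ply 6: XXO/XXO/OO. is terminal -1 (X); from X../X../.O. depth 6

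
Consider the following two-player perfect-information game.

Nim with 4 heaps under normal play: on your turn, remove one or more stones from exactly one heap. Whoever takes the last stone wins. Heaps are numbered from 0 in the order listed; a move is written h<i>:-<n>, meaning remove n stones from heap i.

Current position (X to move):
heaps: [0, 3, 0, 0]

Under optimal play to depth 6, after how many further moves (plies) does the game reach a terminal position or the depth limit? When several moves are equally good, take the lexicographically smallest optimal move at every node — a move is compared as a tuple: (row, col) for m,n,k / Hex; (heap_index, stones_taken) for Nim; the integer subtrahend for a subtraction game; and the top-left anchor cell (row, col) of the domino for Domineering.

PV length from [(0,3,0,0)]: 1 ply

ply 1, X at (0,3,0,0) | h1:-1=-1→(0,2,0,0); h1:-2=-1→(0,1,0,0); h1:-3=+1→(0,0,0,0)*
ply 2: (0,0,0,0) is terminal -1 (O); from (0,3,0,0) depth 6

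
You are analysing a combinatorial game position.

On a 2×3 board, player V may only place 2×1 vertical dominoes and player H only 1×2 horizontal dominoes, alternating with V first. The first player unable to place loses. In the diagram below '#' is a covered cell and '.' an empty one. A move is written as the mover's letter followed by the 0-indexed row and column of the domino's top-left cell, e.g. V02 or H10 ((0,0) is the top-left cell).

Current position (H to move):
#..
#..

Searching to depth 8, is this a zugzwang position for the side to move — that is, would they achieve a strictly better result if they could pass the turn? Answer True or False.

zugzwang(#../#.., H) = False

p1 H@[#../#..]: H01[###/#..]+1* H11[#../###]+1
p2 V@[###/#..] terminal -1; root [#../#..] d8
suppose H passes — search the same position with V to move:
pass> p1 V@[#../#..]: V01[##./##.]+1* V02[#.#/#.#]+1
pass> p2 H@[##./##.] terminal -1; root [#../#..] d8
for H: play +1, pass -1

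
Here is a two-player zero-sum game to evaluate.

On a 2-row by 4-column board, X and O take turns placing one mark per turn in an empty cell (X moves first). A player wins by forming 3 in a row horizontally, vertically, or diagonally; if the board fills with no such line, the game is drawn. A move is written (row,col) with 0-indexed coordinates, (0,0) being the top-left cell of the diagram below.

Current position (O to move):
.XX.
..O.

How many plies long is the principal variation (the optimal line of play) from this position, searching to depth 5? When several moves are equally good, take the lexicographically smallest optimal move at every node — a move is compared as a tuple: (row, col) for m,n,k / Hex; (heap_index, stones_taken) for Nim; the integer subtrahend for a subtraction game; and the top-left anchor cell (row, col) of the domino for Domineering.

PV length from [.XX./..O.]: 2 plies

[.XX./..O.] O move#1: (0,0):-1/OXX./..O.*, (0,3):-1/.XXO/..O., (1,0):-1/.XX./O.O., (1,1):-1/.XX./.OO., (1,3):-1/.XX./..OO
[OXX./..O.] X move#2: (0,3):+1/OXXX/..O.*, (1,0):+0/OXX./X.O., (1,1):+0/OXX./.XO., (1,3):+0/OXX./..OX
[OXXX/..O.] end (terminal -1, O#3); searched .XX./..O. to 5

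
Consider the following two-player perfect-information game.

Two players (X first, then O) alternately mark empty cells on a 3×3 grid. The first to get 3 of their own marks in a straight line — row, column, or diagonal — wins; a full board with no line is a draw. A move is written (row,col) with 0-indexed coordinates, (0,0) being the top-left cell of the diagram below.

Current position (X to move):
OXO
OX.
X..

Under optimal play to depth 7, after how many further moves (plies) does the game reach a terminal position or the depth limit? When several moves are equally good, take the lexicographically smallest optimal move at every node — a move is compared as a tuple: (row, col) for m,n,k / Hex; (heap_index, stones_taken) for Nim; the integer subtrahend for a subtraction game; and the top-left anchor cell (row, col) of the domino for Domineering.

PV length from [OXO/OX./X..]: 1 ply

p1 X@[OXO/OX./X..]: (1,2)[OXO/OXX/X..]+0 (2,1)[OXO/OX./XX.]+1* (2,2)[OXO/OX./X.X]+0
p2 O@[OXO/OX./XX.] terminal -1; root [OXO/OX./X..] d7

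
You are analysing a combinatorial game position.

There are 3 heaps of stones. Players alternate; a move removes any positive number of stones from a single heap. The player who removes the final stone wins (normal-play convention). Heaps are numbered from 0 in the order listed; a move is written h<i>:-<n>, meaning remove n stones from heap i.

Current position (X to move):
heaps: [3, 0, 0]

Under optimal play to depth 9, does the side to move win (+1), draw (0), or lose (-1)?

value((3,0,0), X) = +1

ply 1, X at (3,0,0) | h0:-1=-1→(2,0,0); h0:-2=-1→(1,0,0); h0:-3=+1→(0,0,0)*
ply 2: (0,0,0) is terminal -1 (O); from (3,0,0) depth 9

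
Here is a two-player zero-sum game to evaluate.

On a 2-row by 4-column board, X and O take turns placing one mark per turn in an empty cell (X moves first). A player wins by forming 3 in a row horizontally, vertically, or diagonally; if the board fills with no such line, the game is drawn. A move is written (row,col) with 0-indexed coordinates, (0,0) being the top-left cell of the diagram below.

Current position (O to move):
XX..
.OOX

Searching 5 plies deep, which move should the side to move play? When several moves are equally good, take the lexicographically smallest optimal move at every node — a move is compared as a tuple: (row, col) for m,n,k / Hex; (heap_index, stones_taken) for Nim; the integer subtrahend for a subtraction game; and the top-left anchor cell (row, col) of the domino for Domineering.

O's best at [XX../.OOX]: (1,0)

[XX../.OOX] O move#1: (0,2):+0/XXO./.OOX, (0,3):-1/XX.O/.OOX, (1,0):+1/XX../OOOX*
[XX../OOOX] end (terminal -1, X#2); searched XX../.OOX to 5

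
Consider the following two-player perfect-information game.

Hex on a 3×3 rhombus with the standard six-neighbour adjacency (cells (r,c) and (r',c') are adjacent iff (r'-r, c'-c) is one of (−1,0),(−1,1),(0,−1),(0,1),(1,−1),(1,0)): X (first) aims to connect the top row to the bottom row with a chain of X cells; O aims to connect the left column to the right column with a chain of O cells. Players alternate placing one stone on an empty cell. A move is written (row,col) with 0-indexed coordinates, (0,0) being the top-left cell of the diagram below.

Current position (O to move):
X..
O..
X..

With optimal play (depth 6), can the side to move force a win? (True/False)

ply 1, O at X../O../X.. | (0,1)=-1→XO./O../X..; (0,2)=+1→X.O/O../X..*; (1,1)=+1→X../OO./X..; (1,2)=-1→X../O.O/X..; (2,1)=-1→X../O../XO.; (2,2)=-1→X../O../X.O
ply 2, X at X.O/O../X.. | (0,1)=-1→XXO/O../X..*; (1,1)=-1→X.O/OX./X..; (1,2)=-1→X.O/O.X/X..; (2,1)=-1→X.O/O../XX.; (2,2)=-1→X.O/O../X.X
ply 3, O at XXO/O../X.. | (1,1)=+1→XXO/OO./X..*; (1,2)=-1→XXO/O.O/X..; (2,1)=-1→XXO/O../XO.; (2,2)=-1→XXO/O../X.O
ply 4: XXO/OO./X.. is terminal -1 (X); from X../O../X.. depth 6

O winning at [X../O../X..]: True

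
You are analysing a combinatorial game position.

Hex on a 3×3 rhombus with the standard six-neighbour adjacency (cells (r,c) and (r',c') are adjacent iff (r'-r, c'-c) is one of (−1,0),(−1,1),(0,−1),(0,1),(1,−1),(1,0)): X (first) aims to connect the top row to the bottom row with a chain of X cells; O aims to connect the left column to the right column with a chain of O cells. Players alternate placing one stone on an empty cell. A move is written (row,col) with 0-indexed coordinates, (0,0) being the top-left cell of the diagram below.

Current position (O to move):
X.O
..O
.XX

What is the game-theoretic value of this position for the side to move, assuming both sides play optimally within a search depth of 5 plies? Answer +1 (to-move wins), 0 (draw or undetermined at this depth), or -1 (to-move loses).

[X.O/..O/.XX] O move#1: (0,1):-1/XOO/..O/.XX, (1,0):+1/X.O/O.O/.XX*, (1,1):+1/X.O/.OO/.XX, (2,0):-1/X.O/..O/OXX
[X.O/O.O/.XX] X move#2: (0,1):-1/XXO/O.O/.XX*, (1,1):-1/X.O/OXO/.XX, (2,0):-1/X.O/O.O/XXX
[XXO/O.O/.XX] O move#3: (1,1):+1/XXO/OOO/.XX*, (2,0):-1/XXO/O.O/OXX
[XXO/OOO/.XX] end (terminal -1, X#4); searched X.O/..O/.XX to 5

value(X.O/..O/.XX, O) = +1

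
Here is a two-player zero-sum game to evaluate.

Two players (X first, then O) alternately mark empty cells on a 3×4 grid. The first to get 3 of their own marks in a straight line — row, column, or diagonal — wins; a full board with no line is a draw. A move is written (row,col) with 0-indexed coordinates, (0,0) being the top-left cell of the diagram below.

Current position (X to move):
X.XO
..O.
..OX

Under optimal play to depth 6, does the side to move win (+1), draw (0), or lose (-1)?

value(X.XO/..O./..OX, X) = +1

ply 1, X at X.XO/..O./..OX | (0,1)=+1→XXXO/..O./..OX*; (1,0)=-1→X.XO/X.O./..OX; (1,1)=-1→X.XO/.XO./..OX; (1,3)=-1→X.XO/..OX/..OX; (2,0)=-1→X.XO/..O./X.OX; (2,1)=+1→X.XO/..O./.XOX
ply 2: XXXO/..O./..OX is terminal -1 (O); from X.XO/..O./..OX depth 6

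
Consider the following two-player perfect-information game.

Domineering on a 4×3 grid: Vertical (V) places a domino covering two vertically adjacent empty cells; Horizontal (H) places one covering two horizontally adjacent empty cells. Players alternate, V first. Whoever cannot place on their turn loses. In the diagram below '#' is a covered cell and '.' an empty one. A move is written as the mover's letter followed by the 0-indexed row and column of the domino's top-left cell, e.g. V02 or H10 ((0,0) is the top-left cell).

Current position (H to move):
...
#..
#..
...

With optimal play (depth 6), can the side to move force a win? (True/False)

H winning at [.../#../#../...]: False

[.../#../#../...] H move#1: H00:-1/##./#../#../...*, H01:-1/.##/#../#../..., H11:-1/.../###/#../..., H21:-1/.../#../###/..., H30:-1/.../#../#../##., H31:-1/.../#../#../.##
[##./#../#../...] V move#2: V02:-1/###/#.#/#../..., V11:+1/##./##./##./...*, V12:+1/##./#.#/#.#/..., V21:+1/##./#../##./.#., V22:+1/##./#../#.#/..#
[##./##./##./...] H move#3: H30:-1/##./##./##./##.*, H31:-1/##./##./##./.##
[##./##./##./##.] V move#4: V02:+1/###/###/##./##.*, V12:+1/##./###/###/##., V22:+1/##./##./###/###
[###/###/##./##.] end (terminal -1, H#5); searched .../#../#../... to 6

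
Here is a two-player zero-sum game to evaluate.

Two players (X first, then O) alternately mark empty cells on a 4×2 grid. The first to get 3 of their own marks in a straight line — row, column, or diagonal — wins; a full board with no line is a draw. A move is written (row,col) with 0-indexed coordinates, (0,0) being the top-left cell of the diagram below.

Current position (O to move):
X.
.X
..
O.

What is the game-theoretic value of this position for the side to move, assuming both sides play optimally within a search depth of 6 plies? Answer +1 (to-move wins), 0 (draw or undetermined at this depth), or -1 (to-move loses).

[X./.X/../O.] O move#1: (0,1):+0/XO/.X/../O.*, (1,0):+0/X./OX/../O., (2,0):+0/X./.X/O./O., (2,1):+0/X./.X/.O/O., (3,1):+0/X./.X/../OO
[XO/.X/../O.] X move#2: (1,0):+0/XO/XX/../O.*, (2,0):+0/XO/.X/X./O., (2,1):+0/XO/.X/.X/O., (3,1):+0/XO/.X/../OX
[XO/XX/../O.] O move#3: (2,0):+0/XO/XX/O./O.*, (2,1):-1/XO/XX/.O/O., (3,1):-1/XO/XX/../OO
[XO/XX/O./O.] X move#4: (2,1):+0/XO/XX/OX/O.*, (3,1):+0/XO/XX/O./OX
[XO/XX/OX/O.] O move#5: (3,1):+0/XO/XX/OX/OO*
[XO/XX/OX/OO] end (terminal +0, X#6); searched X./.X/../O. to 6

value(X./.X/../O., O) = 0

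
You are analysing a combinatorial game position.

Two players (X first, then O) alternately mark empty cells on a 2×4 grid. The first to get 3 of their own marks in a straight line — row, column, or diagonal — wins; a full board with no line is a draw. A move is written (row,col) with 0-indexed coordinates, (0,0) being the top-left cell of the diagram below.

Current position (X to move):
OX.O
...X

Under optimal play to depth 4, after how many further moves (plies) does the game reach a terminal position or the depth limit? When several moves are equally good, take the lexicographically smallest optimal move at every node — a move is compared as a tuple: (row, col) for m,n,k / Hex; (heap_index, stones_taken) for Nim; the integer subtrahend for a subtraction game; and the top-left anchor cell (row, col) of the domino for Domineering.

[OX.O/...X] X move#1: (0,2):+0/OXXO/...X*, (1,0):+0/OX.O/X..X, (1,1):+0/OX.O/.X.X, (1,2):+0/OX.O/..XX
[OXXO/...X] O move#2: (1,0):+0/OXXO/O..X*, (1,1):+0/OXXO/.O.X, (1,2):+0/OXXO/..OX
[OXXO/O..X] X move#3: (1,1):+0/OXXO/OX.X*, (1,2):+0/OXXO/O.XX
[OXXO/OX.X] O move#4: (1,2):+0/OXXO/OXOX*
[OXXO/OXOX] end (terminal +0, X#5); searched OX.O/...X to 4

PV length from [OX.O/...X]: 4 plies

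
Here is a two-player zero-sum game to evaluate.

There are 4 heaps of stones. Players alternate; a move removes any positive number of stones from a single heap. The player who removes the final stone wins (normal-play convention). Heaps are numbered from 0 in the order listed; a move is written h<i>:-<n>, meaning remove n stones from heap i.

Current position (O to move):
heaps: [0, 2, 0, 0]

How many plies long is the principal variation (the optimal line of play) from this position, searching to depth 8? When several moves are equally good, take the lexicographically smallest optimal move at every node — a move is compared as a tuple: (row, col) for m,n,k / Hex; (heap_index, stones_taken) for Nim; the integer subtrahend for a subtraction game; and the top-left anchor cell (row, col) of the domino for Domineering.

PV length from [(0,2,0,0)]: 1 ply

[(0,2,0,0)] O move#1: h1:-1:-1/(0,1,0,0), h1:-2:+1/(0,0,0,0)*
[(0,0,0,0)] end (terminal -1, X#2); searched (0,2,0,0) to 8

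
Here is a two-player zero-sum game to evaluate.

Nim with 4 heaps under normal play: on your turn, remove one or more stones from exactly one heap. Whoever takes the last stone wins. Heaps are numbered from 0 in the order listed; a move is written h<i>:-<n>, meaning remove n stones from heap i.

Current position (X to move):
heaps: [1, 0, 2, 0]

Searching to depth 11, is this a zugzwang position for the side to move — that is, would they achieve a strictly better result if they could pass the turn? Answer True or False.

ply 1, X at (1,0,2,0) | h0:-1=-1→(0,0,2,0); h2:-1=+1→(1,0,1,0)*; h2:-2=-1→(1,0,0,0)
ply 2, O at (1,0,1,0) | h0:-1=-1→(0,0,1,0)*; h2:-1=-1→(1,0,0,0)
ply 3, X at (0,0,1,0) | h2:-1=+1→(0,0,0,0)*
ply 4: (0,0,0,0) is terminal -1 (O); from (1,0,2,0) depth 11
if X skipped the turn, O would face:
~ ply 1, O at (1,0,2,0) | h0:-1=-1→(0,0,2,0); h2:-1=+1→(1,0,1,0)*; h2:-2=-1→(1,0,0,0)
~ ply 2, X at (1,0,1,0) | h0:-1=-1→(0,0,1,0)*; h2:-1=-1→(1,0,0,0)
~ ply 3, O at (0,0,1,0) | h2:-1=+1→(0,0,0,0)*
~ ply 4: (0,0,0,0) is terminal -1 (X); from (1,0,2,0) depth 11
compare (X): move=+1 vs pass=-1

zugzwang((1,0,2,0), X) = False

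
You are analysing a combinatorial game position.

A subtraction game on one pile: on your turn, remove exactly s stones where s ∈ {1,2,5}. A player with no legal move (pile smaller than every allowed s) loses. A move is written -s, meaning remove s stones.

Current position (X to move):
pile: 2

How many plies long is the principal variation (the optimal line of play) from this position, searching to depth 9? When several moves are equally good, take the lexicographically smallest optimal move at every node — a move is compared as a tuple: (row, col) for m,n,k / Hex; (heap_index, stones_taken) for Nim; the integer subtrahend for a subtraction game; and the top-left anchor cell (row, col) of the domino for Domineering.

p1 X@[2]: -1[1]-1 -2[0]+1*
p2 O@[0] terminal -1; root [2] d9

PV length from [2]: 1 ply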